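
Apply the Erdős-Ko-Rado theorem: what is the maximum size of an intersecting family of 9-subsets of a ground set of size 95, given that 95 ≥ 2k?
max |F| = C(94, 8) = 111315063717

Erdős-Ko-Rado (1961): when n ≥ 2k, max |F| = C(n−1, k−1). The bound is attained by the star {A : i ∈ A} for any fixed i ∈ [n]. Here C(95−1, 9−1) = C(94, 8) = 111315063717.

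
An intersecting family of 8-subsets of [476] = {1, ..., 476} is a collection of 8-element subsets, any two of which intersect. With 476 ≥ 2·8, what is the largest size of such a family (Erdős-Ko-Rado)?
max |F| = C(475, 7) = 1035466760097550

The Erdős-Ko-Rado theorem states: for n ≥ 2k, an intersecting family of k-subsets of an n-element set has size at most C(n − 1, k − 1), with equality for 'star' families {A ⊆ [n] : |A| = k, i ∈ A} (fix an element i). For n = 476, k = 8: C(475, 7) = 1035466760097550.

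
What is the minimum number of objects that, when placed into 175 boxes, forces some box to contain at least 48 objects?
n = (48 − 1)·175 + 1 = 8226

By the generalised pigeonhole principle, to guarantee some box contains ≥ r objects we need more than (r − 1) · k objects total. Threshold: n = (r − 1) · k + 1. With r = 48 and k = 175: n = 47 · 175 + 1 = 8225 + 1 = 8226. For n = 8225 = 47 · 175, we can put exactly 47 objects in every box, avoiding 48 in any single one — so 8226 is tight.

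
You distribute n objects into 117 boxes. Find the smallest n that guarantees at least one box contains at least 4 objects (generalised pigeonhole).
n = (4 − 1)·117 + 1 = 352

By the generalised pigeonhole principle, to guarantee some box contains ≥ r objects we need more than (r − 1) · k objects total. Threshold: n = (r − 1) · k + 1. With r = 4 and k = 117: n = 3 · 117 + 1 = 351 + 1 = 352. For n = 351 = 3 · 117, we can put exactly 3 objects in every box, avoiding 4 in any single one — so 352 is tight.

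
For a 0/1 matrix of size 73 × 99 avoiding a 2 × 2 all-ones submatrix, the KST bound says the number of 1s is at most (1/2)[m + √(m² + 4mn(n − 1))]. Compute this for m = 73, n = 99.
z(73, 99; 2, 2) ≤ (1/2)[73 + √(73² + 4·73·99·98)] = (1/2)[73 + √2838313] = 878.8647

Kővári–Sós–Turán: let r_1, ..., r_73 be the row sums and z = Σ r_i the total number of 1s. Each pair of columns can share at most one row with both entries 1 (else a 2×2 all-ones block appears), so Σ_i C(r_i, 2) ≤ C(99, 2) = 4851. By convexity Σ_i C(r_i, 2) ≥ 73·C(z/73, 2) = z(z − 73)/(2·73), giving z² − 73z − 73·99·98 ≤ 0 and hence z ≤ (1/2)[73 + √(5329 + 4·708246)] = (1/2)[73 + √2838313] ≈ (1/2)(73 + 1684.7294) = 878.8647.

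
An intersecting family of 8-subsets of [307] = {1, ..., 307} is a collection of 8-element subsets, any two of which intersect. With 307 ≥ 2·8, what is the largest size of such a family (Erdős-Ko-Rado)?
max |F| = C(306, 7) = 46515922124400

The Erdős-Ko-Rado theorem states: for n ≥ 2k, an intersecting family of k-subsets of an n-element set has size at most C(n − 1, k − 1), with equality for 'star' families {A ⊆ [n] : |A| = k, i ∈ A} (fix an element i). For n = 307, k = 8: C(306, 7) = 46515922124400.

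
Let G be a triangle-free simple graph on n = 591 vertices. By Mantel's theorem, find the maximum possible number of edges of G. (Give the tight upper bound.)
ex(591, K_3) = ⌊591^2/4⌋ = 87320

Mantel (1907): a triangle-free graph on n vertices has at most ⌊n^2/4⌋ edges, with equality for the complete bipartite graph K_{⌊n/2⌋, ⌈n/2⌉}. For n = 591: ⌊591^2/4⌋ = ⌊349281/4⌋ = 87320. The extremal graph is K_{295, 296}, which has 295·296 = 87320 edges.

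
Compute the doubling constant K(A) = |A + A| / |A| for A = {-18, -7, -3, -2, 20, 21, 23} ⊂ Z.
K = |A + A| / |A| = 27/7

Enumerate A + A = {a + b : a, b ∈ A}. With |A| = 7, there are |A|^2 = 49 ordered sum pairs; collecting distinct values, A + A = {-36, -25, -21, -20, -14, -10, -9, -6, -5, -4, 2, 3, 5, 13, 14, 16, 17, 18, 19, 20, 21, 40, 41, 42, 43, 44, 46}, so |A + A| = 27. Thus K = 27/7. For comparison, the minimum possible |A + A| over all 7-element sets is 2·7 − 1 = 13 (so min K = 13/7), attained only by arithmetic progressions.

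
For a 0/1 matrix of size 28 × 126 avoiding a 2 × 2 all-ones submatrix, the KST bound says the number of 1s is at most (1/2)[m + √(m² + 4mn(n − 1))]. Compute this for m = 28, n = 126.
z(28, 126; 2, 2) ≤ (1/2)[28 + √(28² + 4·28·126·125)] = (1/2)[28 + √1764784] = 678.2259

Kővári–Sós–Turán: let r_1, ..., r_28 be the row sums and z = Σ r_i the total number of 1s. Each pair of columns can share at most one row with both entries 1 (else a 2×2 all-ones block appears), so Σ_i C(r_i, 2) ≤ C(126, 2) = 7875. By convexity Σ_i C(r_i, 2) ≥ 28·C(z/28, 2) = z(z − 28)/(2·28), giving z² − 28z − 28·126·125 ≤ 0 and hence z ≤ (1/2)[28 + √(784 + 4·441000)] = (1/2)[28 + √1764784] ≈ (1/2)(28 + 1328.4517) = 678.2259.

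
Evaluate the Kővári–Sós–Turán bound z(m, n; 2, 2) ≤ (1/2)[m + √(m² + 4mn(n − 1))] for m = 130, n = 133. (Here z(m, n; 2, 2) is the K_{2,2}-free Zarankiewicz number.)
z(130, 133; 2, 2) ≤ (1/2)[130 + √(130² + 4·130·133·132)] = (1/2)[130 + √9146020] = 1577.1194

Kővári–Sós–Turán: let r_1, ..., r_130 be the row sums and z = Σ r_i the total number of 1s. Each pair of columns can share at most one row with both entries 1 (else a 2×2 all-ones block appears), so Σ_i C(r_i, 2) ≤ C(133, 2) = 8778. By convexity Σ_i C(r_i, 2) ≥ 130·C(z/130, 2) = z(z − 130)/(2·130), giving z² − 130z − 130·133·132 ≤ 0 and hence z ≤ (1/2)[130 + √(16900 + 4·2282280)] = (1/2)[130 + √9146020] ≈ (1/2)(130 + 3024.2387) = 1577.1194.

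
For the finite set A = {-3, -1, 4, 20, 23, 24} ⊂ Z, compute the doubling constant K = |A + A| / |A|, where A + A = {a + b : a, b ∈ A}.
K = |A + A| / |A| = 21/6 = 7/2

Enumerate A + A = {a + b : a, b ∈ A}. With |A| = 6, there are |A|^2 = 36 ordered sum pairs; collecting distinct values, A + A = {-6, -4, -2, 1, 3, 8, 17, 19, 20, 21, 22, 23, 24, 27, 28, 40, 43, 44, 46, 47, 48}, so |A + A| = 21. Thus K = 21/6 = 7/2. For comparison, the minimum possible |A + A| over all 6-element sets is 2·6 − 1 = 11 (so min K = 11/6), attained only by arithmetic progressions.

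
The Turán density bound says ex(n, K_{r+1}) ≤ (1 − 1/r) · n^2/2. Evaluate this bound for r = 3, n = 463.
Turán density bound = (2/3) · 463^2/2 = 214369/3 ≈ 71456.3333

Turán's theorem: ex(n, K_{r+1}) is achieved by the complete r-partite Turán graph T(n, r) with parts as balanced as possible, and is at most (1 − 1/r) · n^2/2. For r = 3, n = 463: the density bound is (2/3) · 214369/2 = 214369/3 ≈ 71456.3333. The integer-valued extremum is e(T(463, 3)) = 71456, which is strictly less than the density bound 214369/3 since 3 ∤ 463 (the parts of T(463, 3) cannot all be equal).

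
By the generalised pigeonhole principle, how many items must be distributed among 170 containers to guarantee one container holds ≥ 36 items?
n = (36 − 1)·170 + 1 = 5951

By the generalised pigeonhole principle, to guarantee some box contains ≥ r objects we need more than (r − 1) · k objects total. Threshold: n = (r − 1) · k + 1. With r = 36 and k = 170: n = 35 · 170 + 1 = 5950 + 1 = 5951. For n = 5950 = 35 · 170, we can put exactly 35 objects in every box, avoiding 36 in any single one — so 5951 is tight.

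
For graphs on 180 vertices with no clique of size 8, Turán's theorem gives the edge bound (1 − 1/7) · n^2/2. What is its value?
Turán density bound = (6/7) · 180^2/2 = 97200/7 ≈ 13885.7143

Turán's theorem: ex(n, K_{r+1}) is achieved by the complete r-partite Turán graph T(n, r) with parts as balanced as possible, and is at most (1 − 1/r) · n^2/2. For r = 7, n = 180: the density bound is (6/7) · 32400/2 = 97200/7 ≈ 13885.7143. The integer-valued extremum is e(T(180, 7)) = 13885, which is strictly less than the density bound 97200/7 since 7 ∤ 180 (the parts of T(180, 7) cannot all be equal).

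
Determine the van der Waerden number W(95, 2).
W(95, 2) = 95 + 1 = 96

A 2-term AP is any pair of integers, so a monochromatic 2-AP exists iff some colour is used at least twice. With 95 colours, the colouring i ↦ i on {1, ..., 95} uses each colour once, avoiding any monochromatic pair, so W(95, 2) > 95. For {1, ..., 96}, pigeonhole forces two integers of the same colour, which form a monochromatic 2-AP. Hence W(95, 2) = 96.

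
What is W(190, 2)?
W(190, 2) = 190 + 1 = 191

A 2-term AP is any pair of integers, so a monochromatic 2-AP exists iff some colour is used at least twice. With 190 colours, the colouring i ↦ i on {1, ..., 190} uses each colour once, avoiding any monochromatic pair, so W(190, 2) > 190. For {1, ..., 191}, pigeonhole forces two integers of the same colour, which form a monochromatic 2-AP. Hence W(190, 2) = 191.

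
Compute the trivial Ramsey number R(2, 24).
R(2, 24) = 24

R(2, k) = k for all k ≥ 2: in a 2-colouring of K_k, either some edge is red (a red K_2) or all edges are blue (a blue K_k). And K_{23} coloured all-blue has no blue K_24, so R(2, 24) > 23. Hence R(2, 24) = 24.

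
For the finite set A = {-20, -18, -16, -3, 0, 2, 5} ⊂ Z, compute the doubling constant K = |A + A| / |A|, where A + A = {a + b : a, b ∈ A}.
K = |A + A| / |A| = 24/7

Enumerate A + A = {a + b : a, b ∈ A}. With |A| = 7, there are |A|^2 = 49 ordered sum pairs; collecting distinct values, A + A = {-40, -38, -36, -34, -32, -23, -21, -20, -19, -18, -16, -15, -14, -13, -11, -6, -3, -1, 0, 2, 4, 5, 7, 10}, so |A + A| = 24. Thus K = 24/7. For comparison, the minimum possible |A + A| over all 7-element sets is 2·7 − 1 = 13 (so min K = 13/7), attained only by arithmetic progressions.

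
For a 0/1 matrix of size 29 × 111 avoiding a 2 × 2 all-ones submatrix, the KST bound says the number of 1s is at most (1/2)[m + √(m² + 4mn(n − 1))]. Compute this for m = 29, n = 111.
z(29, 111; 2, 2) ≤ (1/2)[29 + √(29² + 4·29·111·110)] = (1/2)[29 + √1417201] = 609.7313

Kővári–Sós–Turán: let r_1, ..., r_29 be the row sums and z = Σ r_i the total number of 1s. Each pair of columns can share at most one row with both entries 1 (else a 2×2 all-ones block appears), so Σ_i C(r_i, 2) ≤ C(111, 2) = 6105. By convexity Σ_i C(r_i, 2) ≥ 29·C(z/29, 2) = z(z − 29)/(2·29), giving z² − 29z − 29·111·110 ≤ 0 and hence z ≤ (1/2)[29 + √(841 + 4·354090)] = (1/2)[29 + √1417201] ≈ (1/2)(29 + 1190.4625) = 609.7313.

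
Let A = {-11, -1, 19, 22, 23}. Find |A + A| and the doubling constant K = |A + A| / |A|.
K = |A + A| / |A| = 15/5 = 3

Enumerate A + A = {a + b : a, b ∈ A}. With |A| = 5, there are |A|^2 = 25 ordered sum pairs; collecting distinct values, A + A = {-22, -12, -2, 8, 11, 12, 18, 21, 22, 38, 41, 42, 44, 45, 46}, so |A + A| = 15. Thus K = 15/5 = 3. For comparison, the minimum possible |A + A| over all 5-element sets is 2·5 − 1 = 9 (so min K = 9/5), attained only by arithmetic progressions.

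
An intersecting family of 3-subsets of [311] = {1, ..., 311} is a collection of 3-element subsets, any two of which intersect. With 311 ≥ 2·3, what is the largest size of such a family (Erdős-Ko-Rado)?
max |F| = C(310, 2) = 47895

Erdős-Ko-Rado (1961): when n ≥ 2k, max |F| = C(n−1, k−1). The bound is attained by the star {A : i ∈ A} for any fixed i ∈ [n]. Here C(311−1, 3−1) = C(310, 2) = 47895.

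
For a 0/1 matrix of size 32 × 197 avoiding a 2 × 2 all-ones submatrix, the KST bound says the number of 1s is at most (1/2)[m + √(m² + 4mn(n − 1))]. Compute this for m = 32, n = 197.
z(32, 197; 2, 2) ≤ (1/2)[32 + √(32² + 4·32·197·196)] = (1/2)[32 + √4943360] = 1127.6834

Kővári–Sós–Turán: let r_1, ..., r_32 be the row sums and z = Σ r_i the total number of 1s. Each pair of columns can share at most one row with both entries 1 (else a 2×2 all-ones block appears), so Σ_i C(r_i, 2) ≤ C(197, 2) = 19306. By convexity Σ_i C(r_i, 2) ≥ 32·C(z/32, 2) = z(z − 32)/(2·32), giving z² − 32z − 32·197·196 ≤ 0 and hence z ≤ (1/2)[32 + √(1024 + 4·1235584)] = (1/2)[32 + √4943360] ≈ (1/2)(32 + 2223.3668) = 1127.6834.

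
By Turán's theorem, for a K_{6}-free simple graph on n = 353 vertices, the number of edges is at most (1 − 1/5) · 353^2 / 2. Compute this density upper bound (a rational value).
Turán density bound = (4/5) · 353^2/2 = 249218/5 ≈ 49843.6

Turán's theorem: ex(n, K_{r+1}) is achieved by the complete r-partite Turán graph T(n, r) with parts as balanced as possible, and is at most (1 − 1/r) · n^2/2. For r = 5, n = 353: the density bound is (4/5) · 124609/2 = 249218/5 ≈ 49843.6. The integer-valued extremum is e(T(353, 5)) = 49843, which is strictly less than the density bound 249218/5 since 5 ∤ 353 (the parts of T(353, 5) cannot all be equal).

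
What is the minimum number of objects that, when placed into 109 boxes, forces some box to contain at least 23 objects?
n = (23 − 1)·109 + 1 = 2399

By the generalised pigeonhole principle, to guarantee some box contains ≥ r objects we need more than (r − 1) · k objects total. Threshold: n = (r − 1) · k + 1. With r = 23 and k = 109: n = 22 · 109 + 1 = 2398 + 1 = 2399. For n = 2398 = 22 · 109, we can put exactly 22 objects in every box, avoiding 23 in any single one — so 2399 is tight.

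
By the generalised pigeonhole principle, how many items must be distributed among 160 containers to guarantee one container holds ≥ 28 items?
n = (28 − 1)·160 + 1 = 4321

By the generalised pigeonhole principle, to guarantee some box contains ≥ r objects we need more than (r − 1) · k objects total. Threshold: n = (r − 1) · k + 1. With r = 28 and k = 160: n = 27 · 160 + 1 = 4320 + 1 = 4321. For n = 4320 = 27 · 160, we can put exactly 27 objects in every box, avoiding 28 in any single one — so 4321 is tight.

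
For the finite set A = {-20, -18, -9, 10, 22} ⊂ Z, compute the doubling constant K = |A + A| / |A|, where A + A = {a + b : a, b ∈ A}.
K = |A + A| / |A| = 15/5 = 3

Enumerate A + A = {a + b : a, b ∈ A}. With |A| = 5, there are |A|^2 = 25 ordered sum pairs; collecting distinct values, A + A = {-40, -38, -36, -29, -27, -18, -10, -8, 1, 2, 4, 13, 20, 32, 44}, so |A + A| = 15. Thus K = 15/5 = 3. For comparison, the minimum possible |A + A| over all 5-element sets is 2·5 − 1 = 9 (so min K = 9/5), attained only by arithmetic progressions.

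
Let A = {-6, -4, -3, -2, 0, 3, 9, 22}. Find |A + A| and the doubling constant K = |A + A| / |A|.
K = |A + A| / |A| = 27/8

Enumerate A + A = {a + b : a, b ∈ A}. With |A| = 8, there are |A|^2 = 64 ordered sum pairs; collecting distinct values, A + A = {-12, -10, -9, -8, -7, -6, -5, -4, -3, -2, -1, 0, 1, 3, 5, 6, 7, 9, 12, 16, 18, 19, 20, 22, 25, 31, 44}, so |A + A| = 27. Thus K = 27/8. For comparison, the minimum possible |A + A| over all 8-element sets is 2·8 − 1 = 15 (so min K = 15/8), attained only by arithmetic progressions.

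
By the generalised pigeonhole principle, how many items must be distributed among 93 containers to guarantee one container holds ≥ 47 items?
n = (47 − 1)·93 + 1 = 4279

By the generalised pigeonhole principle, to guarantee some box contains ≥ r objects we need more than (r − 1) · k objects total. Threshold: n = (r − 1) · k + 1. With r = 47 and k = 93: n = 46 · 93 + 1 = 4278 + 1 = 4279. For n = 4278 = 46 · 93, we can put exactly 46 objects in every box, avoiding 47 in any single one — so 4279 is tight.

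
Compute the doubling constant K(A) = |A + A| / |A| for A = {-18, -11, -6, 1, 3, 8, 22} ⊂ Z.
K = |A + A| / |A| = 21/7 = 3

Enumerate A + A = {a + b : a, b ∈ A}. With |A| = 7, there are |A|^2 = 49 ordered sum pairs; collecting distinct values, A + A = {-36, -29, -24, -22, -17, -15, -12, -10, -8, -5, -3, 2, 4, 6, 9, 11, 16, 23, 25, 30, 44}, so |A + A| = 21. Thus K = 21/7 = 3. For comparison, the minimum possible |A + A| over all 7-element sets is 2·7 − 1 = 13 (so min K = 13/7), attained only by arithmetic progressions.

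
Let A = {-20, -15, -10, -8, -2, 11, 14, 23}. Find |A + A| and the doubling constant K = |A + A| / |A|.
K = |A + A| / |A| = 33/8

Enumerate A + A = {a + b : a, b ∈ A}. With |A| = 8, there are |A|^2 = 64 ordered sum pairs; collecting distinct values, A + A = {-40, -35, -30, -28, -25, -23, -22, -20, -18, -17, -16, -12, -10, -9, -6, -4, -1, 1, 3, 4, 6, 8, 9, 12, 13, 15, 21, 22, 25, 28, 34, 37, 46}, so |A + A| = 33. Thus K = 33/8. For comparison, the minimum possible |A + A| over all 8-element sets is 2·8 − 1 = 15 (so min K = 15/8), attained only by arithmetic progressions.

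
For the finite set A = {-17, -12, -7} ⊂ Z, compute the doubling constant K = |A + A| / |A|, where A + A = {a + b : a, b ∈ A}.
K = |A + A| / |A| = 5/3

Enumerate A + A = {a + b : a, b ∈ A}. With |A| = 3, there are |A|^2 = 9 ordered sum pairs; collecting distinct values, A + A = {-34, -29, -24, -19, -14}, so |A + A| = 5. Thus K = 5/3. Here |A + A| = 2|A| − 1 = 5, the minimum possible — so K = 5/3 is minimal, which holds iff A is an arithmetic progression.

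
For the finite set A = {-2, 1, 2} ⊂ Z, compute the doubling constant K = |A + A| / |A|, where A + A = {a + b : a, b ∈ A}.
K = |A + A| / |A| = 6/3 = 2

Enumerate A + A = {a + b : a, b ∈ A}. With |A| = 3, there are |A|^2 = 9 ordered sum pairs; collecting distinct values, A + A = {-4, -1, 0, 2, 3, 4}, so |A + A| = 6. Thus K = 6/3 = 2. For comparison, the minimum possible |A + A| over all 3-element sets is 2·3 − 1 = 5 (so min K = 5/3), attained only by arithmetic progressions.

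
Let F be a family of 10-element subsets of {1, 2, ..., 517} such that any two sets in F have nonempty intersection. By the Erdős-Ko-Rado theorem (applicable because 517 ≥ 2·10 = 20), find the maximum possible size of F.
max |F| = C(516, 9) = 6662188458094621440

Erdős-Ko-Rado (1961): when n ≥ 2k, max |F| = C(n−1, k−1). The bound is attained by the star {A : i ∈ A} for any fixed i ∈ [n]. Here C(517−1, 10−1) = C(516, 9) = 6662188458094621440.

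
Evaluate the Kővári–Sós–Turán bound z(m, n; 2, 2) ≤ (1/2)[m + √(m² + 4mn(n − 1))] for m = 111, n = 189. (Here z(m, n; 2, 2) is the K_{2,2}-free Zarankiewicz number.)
z(111, 189; 2, 2) ≤ (1/2)[111 + √(111² + 4·111·189·188)] = (1/2)[111 + √15788529] = 2042.2391

Kővári–Sós–Turán: let r_1, ..., r_111 be the row sums and z = Σ r_i the total number of 1s. Each pair of columns can share at most one row with both entries 1 (else a 2×2 all-ones block appears), so Σ_i C(r_i, 2) ≤ C(189, 2) = 17766. By convexity Σ_i C(r_i, 2) ≥ 111·C(z/111, 2) = z(z − 111)/(2·111), giving z² − 111z − 111·189·188 ≤ 0 and hence z ≤ (1/2)[111 + √(12321 + 4·3944052)] = (1/2)[111 + √15788529] ≈ (1/2)(111 + 3973.4782) = 2042.2391.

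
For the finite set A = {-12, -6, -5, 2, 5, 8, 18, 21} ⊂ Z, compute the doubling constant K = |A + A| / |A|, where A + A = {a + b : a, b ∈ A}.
K = |A + A| / |A| = 29/8

Enumerate A + A = {a + b : a, b ∈ A}. With |A| = 8, there are |A|^2 = 64 ordered sum pairs; collecting distinct values, A + A = {-24, -18, -17, -12, -11, -10, -7, -4, -3, -1, 0, 2, 3, 4, 6, 7, 9, 10, 12, 13, 15, 16, 20, 23, 26, 29, 36, 39, 42}, so |A + A| = 29. Thus K = 29/8. For comparison, the minimum possible |A + A| over all 8-element sets is 2·8 − 1 = 15 (so min K = 15/8), attained only by arithmetic progressions.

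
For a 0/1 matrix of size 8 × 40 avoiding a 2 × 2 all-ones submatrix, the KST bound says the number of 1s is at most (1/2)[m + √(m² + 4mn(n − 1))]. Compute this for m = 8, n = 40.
z(8, 40; 2, 2) ≤ (1/2)[8 + √(8² + 4·8·40·39)] = (1/2)[8 + √49984] = 115.7855

Kővári–Sós–Turán: let r_1, ..., r_8 be the row sums and z = Σ r_i the total number of 1s. Each pair of columns can share at most one row with both entries 1 (else a 2×2 all-ones block appears), so Σ_i C(r_i, 2) ≤ C(40, 2) = 780. By convexity Σ_i C(r_i, 2) ≥ 8·C(z/8, 2) = z(z − 8)/(2·8), giving z² − 8z − 8·40·39 ≤ 0 and hence z ≤ (1/2)[8 + √(64 + 4·12480)] = (1/2)[8 + √49984] ≈ (1/2)(8 + 223.571) = 115.7855.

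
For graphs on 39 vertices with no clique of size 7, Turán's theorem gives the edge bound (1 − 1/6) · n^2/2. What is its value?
Turán density bound = (5/6) · 39^2/2 = 2535/4 ≈ 633.75

Turán's theorem: ex(n, K_{r+1}) is achieved by the complete r-partite Turán graph T(n, r) with parts as balanced as possible, and is at most (1 − 1/r) · n^2/2. For r = 6, n = 39: the density bound is (5/6) · 1521/2 = 2535/4 ≈ 633.75. The integer-valued extremum is e(T(39, 6)) = 633, which is strictly less than the density bound 2535/4 since 6 ∤ 39 (the parts of T(39, 6) cannot all be equal).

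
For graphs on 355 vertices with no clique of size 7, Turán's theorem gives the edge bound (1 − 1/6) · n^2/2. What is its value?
Turán density bound = (5/6) · 355^2/2 = 630125/12 ≈ 52510.4167

Turán's theorem: ex(n, K_{r+1}) is achieved by the complete r-partite Turán graph T(n, r) with parts as balanced as possible, and is at most (1 − 1/r) · n^2/2. For r = 6, n = 355: the density bound is (5/6) · 126025/2 = 630125/12 ≈ 52510.4167. The integer-valued extremum is e(T(355, 6)) = 52510, which is strictly less than the density bound 630125/12 since 6 ∤ 355 (the parts of T(355, 6) cannot all be equal).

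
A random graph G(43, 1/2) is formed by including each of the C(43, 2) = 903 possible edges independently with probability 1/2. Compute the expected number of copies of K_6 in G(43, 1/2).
E[# K_6] = C(43, 6) · (1/2)^C(6, 2) = 6096454 / 2^15 = 3048227/16384 ≈ 186.049011

For each 6-subset S of vertices (there are C(43, 6) = 6096454 such S), let X_S = 1 if S induces a K_6 (all C(6, 2) = 15 edges present). Then P(X_S = 1) = (1/2)^15 = 1/32768. By linearity of expectation, E[# K_6] = C(43, 6) · (1/2)^15 = 6096454 / 32768 = 3048227/16384 ≈ 186.049011.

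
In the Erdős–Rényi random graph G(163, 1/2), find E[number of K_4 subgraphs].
E[# K_4] = C(163, 4) · (1/2)^C(4, 2) = 28342440 / 2^6 = 3542805/8 = 442850.625

For each 4-subset S of vertices (there are C(163, 4) = 28342440 such S), let X_S = 1 if S induces a K_4 (all C(4, 2) = 6 edges present). Then P(X_S = 1) = (1/2)^6 = 1/64. By linearity of expectation, E[# K_4] = C(163, 4) · (1/2)^6 = 28342440 / 64 = 3542805/8 = 442850.625.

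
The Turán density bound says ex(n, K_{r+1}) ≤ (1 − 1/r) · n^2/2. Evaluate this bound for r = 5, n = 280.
Turán density bound = (4/5) · 280^2/2 = 31360

Turán's theorem: ex(n, K_{r+1}) is achieved by the complete r-partite Turán graph T(n, r) with parts as balanced as possible, and is at most (1 − 1/r) · n^2/2. For r = 5, n = 280: the density bound is (4/5) · 78400/2 = 31360. Since 5 ∣ 280, the Turán graph T(280, 5) has parts of equal size 56, and its edge count e(T(280, 5)) = 31360 attains the density bound exactly.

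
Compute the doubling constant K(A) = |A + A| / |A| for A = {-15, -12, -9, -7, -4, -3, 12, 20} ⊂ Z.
K = |A + A| / |A| = 30/8 = 15/4

Enumerate A + A = {a + b : a, b ∈ A}. With |A| = 8, there are |A|^2 = 64 ordered sum pairs; collecting distinct values, A + A = {-30, -27, -24, -22, -21, -19, -18, -16, -15, -14, -13, -12, -11, -10, -8, -7, -6, -3, 0, 3, 5, 8, 9, 11, 13, 16, 17, 24, 32, 40}, so |A + A| = 30. Thus K = 30/8 = 15/4. For comparison, the minimum possible |A + A| over all 8-element sets is 2·8 − 1 = 15 (so min K = 15/8), attained only by arithmetic progressions.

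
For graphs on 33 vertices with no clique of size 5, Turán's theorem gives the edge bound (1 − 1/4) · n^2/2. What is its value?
Turán density bound = (3/4) · 33^2/2 = 3267/8 ≈ 408.375

Turán's theorem: ex(n, K_{r+1}) is achieved by the complete r-partite Turán graph T(n, r) with parts as balanced as possible, and is at most (1 − 1/r) · n^2/2. For r = 4, n = 33: the density bound is (3/4) · 1089/2 = 3267/8 ≈ 408.375. The integer-valued extremum is e(T(33, 4)) = 408, which is strictly less than the density bound 3267/8 since 4 ∤ 33 (the parts of T(33, 4) cannot all be equal).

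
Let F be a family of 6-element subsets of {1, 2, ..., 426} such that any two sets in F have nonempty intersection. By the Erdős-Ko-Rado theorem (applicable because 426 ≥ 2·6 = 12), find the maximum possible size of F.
max |F| = C(425, 5) = 112851790710

Erdős-Ko-Rado (1961): when n ≥ 2k, max |F| = C(n−1, k−1). The bound is attained by the star {A : i ∈ A} for any fixed i ∈ [n]. Here C(426−1, 6−1) = C(425, 5) = 112851790710.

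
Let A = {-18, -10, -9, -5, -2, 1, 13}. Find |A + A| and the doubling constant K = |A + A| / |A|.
K = |A + A| / |A| = 26/7

Enumerate A + A = {a + b : a, b ∈ A}. With |A| = 7, there are |A|^2 = 49 ordered sum pairs; collecting distinct values, A + A = {-36, -28, -27, -23, -20, -19, -18, -17, -15, -14, -12, -11, -10, -9, -8, -7, -5, -4, -1, 2, 3, 4, 8, 11, 14, 26}, so |A + A| = 26. Thus K = 26/7. For comparison, the minimum possible |A + A| over all 7-element sets is 2·7 − 1 = 13 (so min K = 13/7), attained only by arithmetic progressions.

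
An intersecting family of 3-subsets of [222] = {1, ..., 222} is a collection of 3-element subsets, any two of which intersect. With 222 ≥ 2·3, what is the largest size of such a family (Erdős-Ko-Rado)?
max |F| = C(221, 2) = 24310

Erdős-Ko-Rado (1961): when n ≥ 2k, max |F| = C(n−1, k−1). The bound is attained by the star {A : i ∈ A} for any fixed i ∈ [n]. Here C(222−1, 3−1) = C(221, 2) = 24310.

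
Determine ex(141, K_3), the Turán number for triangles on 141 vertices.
ex(141, K_3) = ⌊141^2/4⌋ = 4970

Mantel (1907): a triangle-free graph on n vertices has at most ⌊n^2/4⌋ edges, with equality for the complete bipartite graph K_{⌊n/2⌋, ⌈n/2⌉}. For n = 141: ⌊141^2/4⌋ = ⌊19881/4⌋ = 4970. The extremal graph is K_{70, 71}, which has 70·71 = 4970 edges.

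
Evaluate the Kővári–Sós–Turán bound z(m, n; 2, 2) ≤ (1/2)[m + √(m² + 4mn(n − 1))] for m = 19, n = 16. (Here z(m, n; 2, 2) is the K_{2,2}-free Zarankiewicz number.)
z(19, 16; 2, 2) ≤ (1/2)[19 + √(19² + 4·19·16·15)] = (1/2)[19 + √18601] = 77.6927

Kővári–Sós–Turán: let r_1, ..., r_19 be the row sums and z = Σ r_i the total number of 1s. Each pair of columns can share at most one row with both entries 1 (else a 2×2 all-ones block appears), so Σ_i C(r_i, 2) ≤ C(16, 2) = 120. By convexity Σ_i C(r_i, 2) ≥ 19·C(z/19, 2) = z(z − 19)/(2·19), giving z² − 19z − 19·16·15 ≤ 0 and hence z ≤ (1/2)[19 + √(361 + 4·4560)] = (1/2)[19 + √18601] ≈ (1/2)(19 + 136.3855) = 77.6927.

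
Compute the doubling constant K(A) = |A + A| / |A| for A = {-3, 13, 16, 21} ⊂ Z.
K = |A + A| / |A| = 10/4 = 5/2

Enumerate A + A = {a + b : a, b ∈ A}. With |A| = 4, there are |A|^2 = 16 ordered sum pairs; collecting distinct values, A + A = {-6, 10, 13, 18, 26, 29, 32, 34, 37, 42}, so |A + A| = 10. Thus K = 10/4 = 5/2. For comparison, the minimum possible |A + A| over all 4-element sets is 2·4 − 1 = 7 (so min K = 7/4), attained only by arithmetic progressions.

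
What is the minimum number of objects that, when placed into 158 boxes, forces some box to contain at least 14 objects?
n = (14 − 1)·158 + 1 = 2055

By the generalised pigeonhole principle, to guarantee some box contains ≥ r objects we need more than (r − 1) · k objects total. Threshold: n = (r − 1) · k + 1. With r = 14 and k = 158: n = 13 · 158 + 1 = 2054 + 1 = 2055. For n = 2054 = 13 · 158, we can put exactly 13 objects in every box, avoiding 14 in any single one — so 2055 is tight.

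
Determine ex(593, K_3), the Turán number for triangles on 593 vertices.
ex(593, K_3) = ⌊593^2/4⌋ = 87912

Mantel (1907): a triangle-free graph on n vertices has at most ⌊n^2/4⌋ edges, with equality for the complete bipartite graph K_{⌊n/2⌋, ⌈n/2⌉}. For n = 593: ⌊593^2/4⌋ = ⌊351649/4⌋ = 87912. The extremal graph is K_{296, 297}, which has 296·297 = 87912 edges.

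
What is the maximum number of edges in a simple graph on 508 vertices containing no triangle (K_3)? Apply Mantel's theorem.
ex(508, K_3) = ⌊508^2/4⌋ = 64516

Mantel (1907): a triangle-free graph on n vertices has at most ⌊n^2/4⌋ edges, with equality for the complete bipartite graph K_{⌊n/2⌋, ⌈n/2⌉}. For n = 508: ⌊508^2/4⌋ = ⌊258064/4⌋ = 64516. The extremal graph is K_{254, 254}, which has 254·254 = 64516 edges.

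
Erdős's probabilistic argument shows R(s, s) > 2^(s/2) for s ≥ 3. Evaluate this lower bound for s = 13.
2^(13/2) = 90.5097; so R(13, 13) > 90.5097

Colour each edge of K_n uniformly at random with red/blue. The expected number of monochromatic K_13 is C(n, 13) · 2 · 2^(−C(13,2)). If C(n, 13) · 2^(1 − C(13,2)) < 1, then with positive probability no monochromatic K_13 exists, so R(13, 13) > n. The standard estimate C(n, 13) ≤ n^13/13! shows this inequality holds whenever n ≤ 2^(13/2) (since 13! · 2^(C(13,2) − 1) > 2^(13^2/2) ≥ n^13). Hence R(13, 13) > 2^(13/2) = 90.5097.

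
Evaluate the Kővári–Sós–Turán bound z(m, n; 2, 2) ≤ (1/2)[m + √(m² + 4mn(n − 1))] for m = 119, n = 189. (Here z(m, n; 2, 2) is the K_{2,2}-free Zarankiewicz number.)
z(119, 189; 2, 2) ≤ (1/2)[119 + √(119² + 4·119·189·188)] = (1/2)[119 + √16927393] = 2116.6457

Kővári–Sós–Turán: let r_1, ..., r_119 be the row sums and z = Σ r_i the total number of 1s. Each pair of columns can share at most one row with both entries 1 (else a 2×2 all-ones block appears), so Σ_i C(r_i, 2) ≤ C(189, 2) = 17766. By convexity Σ_i C(r_i, 2) ≥ 119·C(z/119, 2) = z(z − 119)/(2·119), giving z² − 119z − 119·189·188 ≤ 0 and hence z ≤ (1/2)[119 + √(14161 + 4·4228308)] = (1/2)[119 + √16927393] ≈ (1/2)(119 + 4114.2913) = 2116.6457.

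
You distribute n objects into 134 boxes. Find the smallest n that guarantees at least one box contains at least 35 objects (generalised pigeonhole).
n = (35 − 1)·134 + 1 = 4557

By the generalised pigeonhole principle, to guarantee some box contains ≥ r objects we need more than (r − 1) · k objects total. Threshold: n = (r − 1) · k + 1. With r = 35 and k = 134: n = 34 · 134 + 1 = 4556 + 1 = 4557. For n = 4556 = 34 · 134, we can put exactly 34 objects in every box, avoiding 35 in any single one — so 4557 is tight.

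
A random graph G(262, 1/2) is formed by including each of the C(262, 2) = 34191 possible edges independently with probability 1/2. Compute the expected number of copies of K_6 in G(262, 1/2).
E[# K_6] = C(262, 6) · (1/2)^C(6, 2) = 424067747649 / 2^15 ≈ 12941520.619171

For each 6-subset S of vertices (there are C(262, 6) = 424067747649 such S), let X_S = 1 if S induces a K_6 (all C(6, 2) = 15 edges present). Then P(X_S = 1) = (1/2)^15 = 1/32768. By linearity of expectation, E[# K_6] = C(262, 6) · (1/2)^15 = 424067747649 / 32768 ≈ 12941520.619171.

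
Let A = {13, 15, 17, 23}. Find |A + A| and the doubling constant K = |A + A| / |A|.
K = |A + A| / |A| = 9/4

Enumerate A + A = {a + b : a, b ∈ A}. With |A| = 4, there are |A|^2 = 16 ordered sum pairs; collecting distinct values, A + A = {26, 28, 30, 32, 34, 36, 38, 40, 46}, so |A + A| = 9. Thus K = 9/4. For comparison, the minimum possible |A + A| over all 4-element sets is 2·4 − 1 = 7 (so min K = 7/4), attained only by arithmetic progressions.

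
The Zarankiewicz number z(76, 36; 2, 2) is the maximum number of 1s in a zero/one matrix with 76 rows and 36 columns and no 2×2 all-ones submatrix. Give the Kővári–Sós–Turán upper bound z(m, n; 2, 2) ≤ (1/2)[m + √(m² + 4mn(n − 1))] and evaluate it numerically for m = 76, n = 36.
z(76, 36; 2, 2) ≤ (1/2)[76 + √(76² + 4·76·36·35)] = (1/2)[76 + √388816] = 349.7756

Kővári–Sós–Turán: let r_1, ..., r_76 be the row sums and z = Σ r_i the total number of 1s. Each pair of columns can share at most one row with both entries 1 (else a 2×2 all-ones block appears), so Σ_i C(r_i, 2) ≤ C(36, 2) = 630. By convexity Σ_i C(r_i, 2) ≥ 76·C(z/76, 2) = z(z − 76)/(2·76), giving z² − 76z − 76·36·35 ≤ 0 and hence z ≤ (1/2)[76 + √(5776 + 4·95760)] = (1/2)[76 + √388816] ≈ (1/2)(76 + 623.5511) = 349.7756.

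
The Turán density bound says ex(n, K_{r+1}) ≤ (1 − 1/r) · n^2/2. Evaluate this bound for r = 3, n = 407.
Turán density bound = (2/3) · 407^2/2 = 165649/3 ≈ 55216.3333

Turán's theorem: ex(n, K_{r+1}) is achieved by the complete r-partite Turán graph T(n, r) with parts as balanced as possible, and is at most (1 − 1/r) · n^2/2. For r = 3, n = 407: the density bound is (2/3) · 165649/2 = 165649/3 ≈ 55216.3333. The integer-valued extremum is e(T(407, 3)) = 55216, which is strictly less than the density bound 165649/3 since 3 ∤ 407 (the parts of T(407, 3) cannot all be equal).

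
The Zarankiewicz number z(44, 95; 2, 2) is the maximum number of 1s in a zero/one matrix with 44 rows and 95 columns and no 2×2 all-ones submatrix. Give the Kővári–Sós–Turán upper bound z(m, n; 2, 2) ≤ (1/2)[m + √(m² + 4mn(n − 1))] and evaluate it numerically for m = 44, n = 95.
z(44, 95; 2, 2) ≤ (1/2)[44 + √(44² + 4·44·95·94)] = (1/2)[44 + √1573616] = 649.2193

Kővári–Sós–Turán: let r_1, ..., r_44 be the row sums and z = Σ r_i the total number of 1s. Each pair of columns can share at most one row with both entries 1 (else a 2×2 all-ones block appears), so Σ_i C(r_i, 2) ≤ C(95, 2) = 4465. By convexity Σ_i C(r_i, 2) ≥ 44·C(z/44, 2) = z(z − 44)/(2·44), giving z² − 44z − 44·95·94 ≤ 0 and hence z ≤ (1/2)[44 + √(1936 + 4·392920)] = (1/2)[44 + √1573616] ≈ (1/2)(44 + 1254.4385) = 649.2193.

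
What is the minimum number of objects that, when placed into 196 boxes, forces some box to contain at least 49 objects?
n = (49 − 1)·196 + 1 = 9409

By the generalised pigeonhole principle, to guarantee some box contains ≥ r objects we need more than (r − 1) · k objects total. Threshold: n = (r − 1) · k + 1. With r = 49 and k = 196: n = 48 · 196 + 1 = 9408 + 1 = 9409. For n = 9408 = 48 · 196, we can put exactly 48 objects in every box, avoiding 49 in any single one — so 9409 is tight.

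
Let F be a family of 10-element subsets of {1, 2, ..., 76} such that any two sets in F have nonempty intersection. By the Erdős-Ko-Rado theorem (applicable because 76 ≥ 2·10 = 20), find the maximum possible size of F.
max |F| = C(75, 9) = 125595622175

Erdős-Ko-Rado (1961): when n ≥ 2k, max |F| = C(n−1, k−1). The bound is attained by the star {A : i ∈ A} for any fixed i ∈ [n]. Here C(76−1, 10−1) = C(75, 9) = 125595622175.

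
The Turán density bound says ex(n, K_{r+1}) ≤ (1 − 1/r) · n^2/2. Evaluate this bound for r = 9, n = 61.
Turán density bound = (8/9) · 61^2/2 = 14884/9 ≈ 1653.7778

Turán's theorem: ex(n, K_{r+1}) is achieved by the complete r-partite Turán graph T(n, r) with parts as balanced as possible, and is at most (1 − 1/r) · n^2/2. For r = 9, n = 61: the density bound is (8/9) · 3721/2 = 14884/9 ≈ 1653.7778. The integer-valued extremum is e(T(61, 9)) = 1653, which is strictly less than the density bound 14884/9 since 9 ∤ 61 (the parts of T(61, 9) cannot all be equal).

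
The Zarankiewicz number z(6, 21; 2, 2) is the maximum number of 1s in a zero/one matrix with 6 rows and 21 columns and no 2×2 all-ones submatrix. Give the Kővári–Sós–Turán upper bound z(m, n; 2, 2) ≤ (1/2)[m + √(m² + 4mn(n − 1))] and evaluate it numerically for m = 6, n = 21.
z(6, 21; 2, 2) ≤ (1/2)[6 + √(6² + 4·6·21·20)] = (1/2)[6 + √10116] = 53.2892

Kővári–Sós–Turán: let r_1, ..., r_6 be the row sums and z = Σ r_i the total number of 1s. Each pair of columns can share at most one row with both entries 1 (else a 2×2 all-ones block appears), so Σ_i C(r_i, 2) ≤ C(21, 2) = 210. By convexity Σ_i C(r_i, 2) ≥ 6·C(z/6, 2) = z(z − 6)/(2·6), giving z² − 6z − 6·21·20 ≤ 0 and hence z ≤ (1/2)[6 + √(36 + 4·2520)] = (1/2)[6 + √10116] ≈ (1/2)(6 + 100.5783) = 53.2892.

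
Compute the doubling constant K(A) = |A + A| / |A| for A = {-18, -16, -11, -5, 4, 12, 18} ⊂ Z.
K = |A + A| / |A| = 27/7

Enumerate A + A = {a + b : a, b ∈ A}. With |A| = 7, there are |A|^2 = 49 ordered sum pairs; collecting distinct values, A + A = {-36, -34, -32, -29, -27, -23, -22, -21, -16, -14, -12, -10, -7, -6, -4, -1, 0, 1, 2, 7, 8, 13, 16, 22, 24, 30, 36}, so |A + A| = 27. Thus K = 27/7. For comparison, the minimum possible |A + A| over all 7-element sets is 2·7 − 1 = 13 (so min K = 13/7), attained only by arithmetic progressions.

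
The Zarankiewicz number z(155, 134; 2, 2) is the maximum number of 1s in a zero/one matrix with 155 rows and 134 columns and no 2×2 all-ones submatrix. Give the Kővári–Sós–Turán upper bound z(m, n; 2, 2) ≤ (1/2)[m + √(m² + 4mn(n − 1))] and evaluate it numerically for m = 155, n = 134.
z(155, 134; 2, 2) ≤ (1/2)[155 + √(155² + 4·155·134·133)] = (1/2)[155 + √11073665] = 1741.3558

Kővári–Sós–Turán: let r_1, ..., r_155 be the row sums and z = Σ r_i the total number of 1s. Each pair of columns can share at most one row with both entries 1 (else a 2×2 all-ones block appears), so Σ_i C(r_i, 2) ≤ C(134, 2) = 8911. By convexity Σ_i C(r_i, 2) ≥ 155·C(z/155, 2) = z(z − 155)/(2·155), giving z² − 155z − 155·134·133 ≤ 0 and hence z ≤ (1/2)[155 + √(24025 + 4·2762410)] = (1/2)[155 + √11073665] ≈ (1/2)(155 + 3327.7117) = 1741.3558.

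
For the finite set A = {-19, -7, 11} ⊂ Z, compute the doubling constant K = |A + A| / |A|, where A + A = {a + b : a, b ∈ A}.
K = |A + A| / |A| = 6/3 = 2

Enumerate A + A = {a + b : a, b ∈ A}. With |A| = 3, there are |A|^2 = 9 ordered sum pairs; collecting distinct values, A + A = {-38, -26, -14, -8, 4, 22}, so |A + A| = 6. Thus K = 6/3 = 2. For comparison, the minimum possible |A + A| over all 3-element sets is 2·3 − 1 = 5 (so min K = 5/3), attained only by arithmetic progressions.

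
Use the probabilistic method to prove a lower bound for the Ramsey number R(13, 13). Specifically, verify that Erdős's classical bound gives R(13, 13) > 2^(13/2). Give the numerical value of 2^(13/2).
2^(13/2) = 90.5097; so R(13, 13) > 90.5097

Colour each edge of K_n uniformly at random with red/blue. The expected number of monochromatic K_13 is C(n, 13) · 2 · 2^(−C(13,2)). If C(n, 13) · 2^(1 − C(13,2)) < 1, then with positive probability no monochromatic K_13 exists, so R(13, 13) > n. The standard estimate C(n, 13) ≤ n^13/13! shows this inequality holds whenever n ≤ 2^(13/2) (since 13! · 2^(C(13,2) − 1) > 2^(13^2/2) ≥ n^13). Hence R(13, 13) > 2^(13/2) = 90.5097.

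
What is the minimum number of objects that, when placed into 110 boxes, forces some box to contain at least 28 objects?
n = (28 − 1)·110 + 1 = 2971

By the generalised pigeonhole principle, to guarantee some box contains ≥ r objects we need more than (r − 1) · k objects total. Threshold: n = (r − 1) · k + 1. With r = 28 and k = 110: n = 27 · 110 + 1 = 2970 + 1 = 2971. For n = 2970 = 27 · 110, we can put exactly 27 objects in every box, avoiding 28 in any single one — so 2971 is tight.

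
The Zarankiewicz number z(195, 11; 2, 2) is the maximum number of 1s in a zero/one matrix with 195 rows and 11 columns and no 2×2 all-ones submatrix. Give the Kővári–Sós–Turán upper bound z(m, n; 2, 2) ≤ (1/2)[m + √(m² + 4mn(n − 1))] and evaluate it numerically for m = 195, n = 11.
z(195, 11; 2, 2) ≤ (1/2)[195 + √(195² + 4·195·11·10)] = (1/2)[195 + √123825] = 273.4439

Kővári–Sós–Turán: let r_1, ..., r_195 be the row sums and z = Σ r_i the total number of 1s. Each pair of columns can share at most one row with both entries 1 (else a 2×2 all-ones block appears), so Σ_i C(r_i, 2) ≤ C(11, 2) = 55. By convexity Σ_i C(r_i, 2) ≥ 195·C(z/195, 2) = z(z − 195)/(2·195), giving z² − 195z − 195·11·10 ≤ 0 and hence z ≤ (1/2)[195 + √(38025 + 4·21450)] = (1/2)[195 + √123825] ≈ (1/2)(195 + 351.8878) = 273.4439.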